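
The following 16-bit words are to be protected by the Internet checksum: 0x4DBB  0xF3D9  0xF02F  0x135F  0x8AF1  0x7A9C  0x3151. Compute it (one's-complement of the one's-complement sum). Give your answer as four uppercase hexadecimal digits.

83FC

One's-complement addition (fold any carry out of bit 15 back into bit 0):
  0x4DBB + 0xF3D9 = 0x14194 → wrap carry → 0x4195
  0x4195 + 0xF02F = 0x131C4 → wrap carry → 0x31C5
  0x31C5 + 0x135F = 0x04524
  0x4524 + 0x8AF1 = 0x0D015
  0xD015 + 0x7A9C = 0x14AB1 → wrap carry → 0x4AB2
  0x4AB2 + 0x3151 = 0x07C03
One's-complement sum = 0x7C03.
Checksum = ~0x7C03 & 0xFFFF = 0x83FC.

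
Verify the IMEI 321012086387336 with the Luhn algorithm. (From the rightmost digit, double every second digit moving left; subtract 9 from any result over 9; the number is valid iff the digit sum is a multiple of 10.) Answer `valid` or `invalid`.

valid

From the right, keep odd positions and double even positions (subtract 9 from any doubled value over 9):
  doubled (positions 2,4,...): 6 5 6 7 4 0 4 → sum 32
  kept (positions 1,3,...): 6 3 8 6 0 1 1 3 → sum 28
Total = 60.
60 mod 10 = 0, so the number is valid.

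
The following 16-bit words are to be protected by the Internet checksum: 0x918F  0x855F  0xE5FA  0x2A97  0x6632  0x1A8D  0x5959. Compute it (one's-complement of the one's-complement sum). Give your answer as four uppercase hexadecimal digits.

One's-complement addition (fold any carry out of bit 15 back into bit 0):
  0x918F + 0x855F = 0x116EE → wrap carry → 0x16EF
  0x16EF + 0xE5FA = 0x0FCE9
  0xFCE9 + 0x2A97 = 0x12780 → wrap carry → 0x2781
  0x2781 + 0x6632 = 0x08DB3
  0x8DB3 + 0x1A8D = 0x0A840
  0xA840 + 0x5959 = 0x10199 → wrap carry → 0x019A
One's-complement sum = 0x019A.
Checksum = ~0x019A & 0xFFFF = 0xFE65.

FE65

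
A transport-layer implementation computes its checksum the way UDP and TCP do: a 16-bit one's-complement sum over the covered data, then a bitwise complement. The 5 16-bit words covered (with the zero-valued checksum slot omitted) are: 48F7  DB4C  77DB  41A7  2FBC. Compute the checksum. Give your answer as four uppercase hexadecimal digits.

One's-complement addition (fold any carry out of bit 15 back into bit 0):
  0x48F7 + 0xDB4C = 0x12443 → wrap carry → 0x2444
  0x2444 + 0x77DB = 0x09C1F
  0x9C1F + 0x41A7 = 0x0DDC6
  0xDDC6 + 0x2FBC = 0x10D82 → wrap carry → 0x0D83
One's-complement sum = 0x0D83.
Checksum = ~0x0D83 & 0xFFFF = 0xF27C.

F27C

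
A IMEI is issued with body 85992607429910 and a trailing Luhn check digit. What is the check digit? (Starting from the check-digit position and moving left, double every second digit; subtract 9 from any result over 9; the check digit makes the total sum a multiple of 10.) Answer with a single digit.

6

Partial digits right→left: 0 1 9 9 2 4 7 0 6 2 9 9 5 8
Double every second digit counting from the check-digit position (so the 1st, 3rd, 5th, ... of the partial from the right).
  doubled (with −9 where >9): 0 9 4 5 3 9 1 → sum 31
  kept as-is: 1 9 4 0 2 9 8 → sum 33
Total = 31 + 33 = 64.
Check digit = (10 − (64 mod 10)) mod 10 = 6.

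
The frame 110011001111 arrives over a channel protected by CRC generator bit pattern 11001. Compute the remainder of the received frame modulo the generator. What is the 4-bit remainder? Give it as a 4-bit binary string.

Modulo-2 division of 110011001111 by 11001:
  pos 0: 11001 XOR 11001 = 00000
  pos 5: 10011 XOR 11001 = 01010
  pos 6: 10101 XOR 11001 = 01100
  pos 7: 11001 XOR 11001 = 00000
Remainder = 0000 (zero — the frame passes the CRC check).

0000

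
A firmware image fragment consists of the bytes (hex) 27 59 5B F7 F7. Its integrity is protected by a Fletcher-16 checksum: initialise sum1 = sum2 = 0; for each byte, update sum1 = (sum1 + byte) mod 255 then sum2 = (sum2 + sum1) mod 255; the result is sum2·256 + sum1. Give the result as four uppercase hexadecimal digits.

23CB

Running sums (mod 255):
  after byte 0 (27): sum1=39, sum2=39
  after byte 1 (59): sum1=128, sum2=167
  after byte 2 (5B): sum1=219, sum2=131
  after byte 3 (F7): sum1=211, sum2=87
  after byte 4 (F7): sum1=203, sum2=35
Checksum = sum2·256 + sum1 = 35·256 + 203 = 9163 = 0x23CB.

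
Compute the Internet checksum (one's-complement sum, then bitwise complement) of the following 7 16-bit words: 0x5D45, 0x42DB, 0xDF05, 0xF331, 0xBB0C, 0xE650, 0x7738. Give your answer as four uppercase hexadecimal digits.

7511

One's-complement addition (fold any carry out of bit 15 back into bit 0):
  0x5D45 + 0x42DB = 0x0A020
  0xA020 + 0xDF05 = 0x17F25 → wrap carry → 0x7F26
  0x7F26 + 0xF331 = 0x17257 → wrap carry → 0x7258
  0x7258 + 0xBB0C = 0x12D64 → wrap carry → 0x2D65
  0x2D65 + 0xE650 = 0x113B5 → wrap carry → 0x13B6
  0x13B6 + 0x7738 = 0x08AEE
One's-complement sum = 0x8AEE.
Checksum = ~0x8AEE & 0xFFFF = 0x7511.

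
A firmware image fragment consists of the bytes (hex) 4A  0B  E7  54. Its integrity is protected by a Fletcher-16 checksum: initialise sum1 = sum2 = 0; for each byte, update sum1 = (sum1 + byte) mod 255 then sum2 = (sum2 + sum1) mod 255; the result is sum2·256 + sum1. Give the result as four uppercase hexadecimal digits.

6E91

Running sums (mod 255):
  after byte 0 (4A): sum1=74, sum2=74
  after byte 1 (0B): sum1=85, sum2=159
  after byte 2 (E7): sum1=61, sum2=220
  after byte 3 (54): sum1=145, sum2=110
Checksum = sum2·256 + sum1 = 110·256 + 145 = 28305 = 0x6E91.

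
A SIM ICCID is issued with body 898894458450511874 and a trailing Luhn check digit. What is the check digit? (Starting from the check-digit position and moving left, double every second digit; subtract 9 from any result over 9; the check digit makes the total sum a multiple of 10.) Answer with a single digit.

5

Partial digits right→left: 4 7 8 1 1 5 0 5 4 8 5 4 4 9 8 8 9 8
Double every second digit counting from the check-digit position (so the 1st, 3rd, 5th, ... of the partial from the right).
  doubled (with −9 where >9): 8 7 2 0 8 1 8 7 9 → sum 50
  kept as-is: 7 1 5 5 8 4 9 8 8 → sum 55
Total = 50 + 55 = 105.
Check digit = (10 − (105 mod 10)) mod 10 = 5.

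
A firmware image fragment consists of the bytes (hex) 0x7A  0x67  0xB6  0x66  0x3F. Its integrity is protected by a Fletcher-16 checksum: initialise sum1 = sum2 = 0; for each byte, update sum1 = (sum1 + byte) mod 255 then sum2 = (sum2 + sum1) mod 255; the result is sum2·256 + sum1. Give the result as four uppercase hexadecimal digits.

Running sums (mod 255):
  after byte 0 (0x7A): sum1=122, sum2=122
  after byte 1 (0x67): sum1=225, sum2=92
  after byte 2 (0xB6): sum1=152, sum2=244
  after byte 3 (0x66): sum1=254, sum2=243
  after byte 4 (0x3F): sum1=62, sum2=50
Checksum = sum2·256 + sum1 = 50·256 + 62 = 12862 = 0x323E.

323E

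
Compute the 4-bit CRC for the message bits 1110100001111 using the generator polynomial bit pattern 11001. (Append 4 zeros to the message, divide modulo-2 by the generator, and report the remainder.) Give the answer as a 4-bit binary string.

Append 4 zeros: 11101000011110000. Divide by 11001 (XOR where the leading bit is 1):
  pos 0: 11101 XOR 11001 = 00100
  pos 2: 10000 XOR 11001 = 01001
  pos 3: 10010 XOR 11001 = 01011
  pos 4: 10110 XOR 11001 = 01111
  pos 5: 11111 XOR 11001 = 00110
  pos 7: 11011 XOR 11001 = 00010
  pos 10: 10100 XOR 11001 = 01101
  pos 11: 11010 XOR 11001 = 00011
Remainder (last 4 bits) = 0110. This is the CRC / FCS.

0110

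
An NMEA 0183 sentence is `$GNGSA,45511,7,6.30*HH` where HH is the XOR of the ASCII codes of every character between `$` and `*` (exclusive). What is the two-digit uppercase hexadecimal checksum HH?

XOR the ASCII codes of the payload characters:
  'G' = 0x47 → acc = 0x47
  'N' = 0x4E → acc = 0x09
  'G' = 0x47 → acc = 0x4E
  'S' = 0x53 → acc = 0x1D
  'A' = 0x41 → acc = 0x5C
  ',' = 0x2C → acc = 0x70
  '4' = 0x34 → acc = 0x44
  '5' = 0x35 → acc = 0x71
  '5' = 0x35 → acc = 0x44
  '1' = 0x31 → acc = 0x75
  '1' = 0x31 → acc = 0x44
  ',' = 0x2C → acc = 0x68
  '7' = 0x37 → acc = 0x5F
  ',' = 0x2C → acc = 0x73
  '6' = 0x36 → acc = 0x45
  '.' = 0x2E → acc = 0x6B
  '3' = 0x33 → acc = 0x58
  '0' = 0x30 → acc = 0x68
Checksum = 0x68.

68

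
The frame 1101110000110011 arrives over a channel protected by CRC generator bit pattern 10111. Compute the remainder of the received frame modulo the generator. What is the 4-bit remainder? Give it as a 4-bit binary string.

1000

Modulo-2 division of 1101110000110011 by 10111:
  pos 0: 11011 XOR 10111 = 01100
  pos 1: 11001 XOR 10111 = 01110
  pos 2: 11100 XOR 10111 = 01011
  pos 3: 10110 XOR 10111 = 00001
  pos 7: 10011 XOR 10111 = 00100
  pos 9: 10000 XOR 10111 = 00111
  pos 11: 11111 XOR 10111 = 01000
Remainder = 1000 (nonzero — an error is detected).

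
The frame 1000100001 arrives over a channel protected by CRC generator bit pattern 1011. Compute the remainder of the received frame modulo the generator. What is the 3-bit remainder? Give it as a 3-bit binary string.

010

Modulo-2 division of 1000100001 by 1011:
  pos 0: 1000 XOR 1011 = 0011
  pos 2: 1110 XOR 1011 = 0101
  pos 3: 1010 XOR 1011 = 0001
  pos 6: 1001 XOR 1011 = 0010
Remainder = 010 (nonzero — an error is detected).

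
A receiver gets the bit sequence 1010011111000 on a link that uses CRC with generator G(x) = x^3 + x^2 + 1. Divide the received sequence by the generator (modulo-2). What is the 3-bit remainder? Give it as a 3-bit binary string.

000

Modulo-2 division of 1010011111000 by 1101:
  pos 0: 1010 XOR 1101 = 0111
  pos 1: 1110 XOR 1101 = 0011
  pos 3: 1111 XOR 1101 = 0010
  pos 5: 1011 XOR 1101 = 0110
  pos 6: 1101 XOR 1101 = 0000
Remainder = 000 (zero — the frame passes the CRC check).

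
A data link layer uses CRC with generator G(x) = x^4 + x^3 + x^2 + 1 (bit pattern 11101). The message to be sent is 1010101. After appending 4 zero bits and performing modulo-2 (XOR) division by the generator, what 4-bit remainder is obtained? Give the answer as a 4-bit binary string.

Append 4 zeros: 10101010000. Divide by 11101 (XOR where the leading bit is 1):
  pos 0: 10101 XOR 11101 = 01000
  pos 1: 10000 XOR 11101 = 01101
  pos 2: 11011 XOR 11101 = 00110
  pos 4: 11000 XOR 11101 = 00101
  pos 6: 10100 XOR 11101 = 01001
Remainder (last 4 bits) = 1001. This is the CRC / FCS.

1001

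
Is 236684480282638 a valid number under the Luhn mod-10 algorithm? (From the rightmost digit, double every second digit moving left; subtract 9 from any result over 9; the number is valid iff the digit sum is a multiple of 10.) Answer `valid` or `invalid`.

valid

From the right, keep odd positions and double even positions (subtract 9 from any doubled value over 9):
  doubled (positions 2,4,...): 6 4 4 7 8 3 6 → sum 38
  kept (positions 1,3,...): 8 6 8 0 4 8 6 2 → sum 42
Total = 80.
80 mod 10 = 0, so the number is valid.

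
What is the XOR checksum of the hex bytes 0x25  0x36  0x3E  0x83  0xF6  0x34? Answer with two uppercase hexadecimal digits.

XOR the bytes together:
  start with 0x25
  0x25 ⊕ 0x36 = 0x13
  0x13 ⊕ 0x3E = 0x2D
  0x2D ⊕ 0x83 = 0xAE
  0xAE ⊕ 0xF6 = 0x58
  0x58 ⊕ 0x34 = 0x6C

6C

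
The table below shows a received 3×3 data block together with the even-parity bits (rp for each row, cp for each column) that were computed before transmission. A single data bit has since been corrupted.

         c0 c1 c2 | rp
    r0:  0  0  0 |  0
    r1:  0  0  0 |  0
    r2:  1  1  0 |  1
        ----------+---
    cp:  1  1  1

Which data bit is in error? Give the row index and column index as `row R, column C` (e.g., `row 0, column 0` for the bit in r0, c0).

row 2, column 2

Recompute each row's even parity and compare to rp:
  r0: data parity 0, sent rp 0 → ok
  r1: data parity 0, sent rp 0 → ok
  r2: data parity 0, sent rp 1 → mismatch
Recompute each column's even parity and compare to cp:
  c0: data parity 1, sent cp 1 → ok
  c1: data parity 1, sent cp 1 → ok
  c2: data parity 0, sent cp 1 → mismatch
Exactly one row (r2) and one column (c2) fail → the flipped bit is at their intersection.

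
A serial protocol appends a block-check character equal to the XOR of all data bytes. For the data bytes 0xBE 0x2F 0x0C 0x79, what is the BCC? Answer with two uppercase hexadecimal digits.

XOR the bytes together:
  start with 0xBE
  0xBE ⊕ 0x2F = 0x91
  0x91 ⊕ 0x0C = 0x9D
  0x9D ⊕ 0x79 = 0xE4

E4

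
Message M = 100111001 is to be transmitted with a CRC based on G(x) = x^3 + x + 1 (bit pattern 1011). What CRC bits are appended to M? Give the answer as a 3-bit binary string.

011

Append 3 zeros: 100111001000. Divide by 1011 (XOR where the leading bit is 1):
  pos 0: 1001 XOR 1011 = 0010
  pos 2: 1011 XOR 1011 = 0000
  pos 8: 1000 XOR 1011 = 0011
Remainder (last 3 bits) = 011. This is the CRC / FCS.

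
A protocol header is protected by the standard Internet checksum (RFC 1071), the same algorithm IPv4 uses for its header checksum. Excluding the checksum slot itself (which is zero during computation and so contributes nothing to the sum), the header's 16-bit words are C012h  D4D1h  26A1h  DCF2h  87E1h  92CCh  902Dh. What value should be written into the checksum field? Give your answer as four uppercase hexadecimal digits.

One's-complement addition (fold any carry out of bit 15 back into bit 0):
  0xC012 + 0xD4D1 = 0x194E3 → wrap carry → 0x94E4
  0x94E4 + 0x26A1 = 0x0BB85
  0xBB85 + 0xDCF2 = 0x19877 → wrap carry → 0x9878
  0x9878 + 0x87E1 = 0x12059 → wrap carry → 0x205A
  0x205A + 0x92CC = 0x0B326
  0xB326 + 0x902D = 0x14353 → wrap carry → 0x4354
One's-complement sum = 0x4354.
Checksum = ~0x4354 & 0xFFFF = 0xBCAB.

BCAB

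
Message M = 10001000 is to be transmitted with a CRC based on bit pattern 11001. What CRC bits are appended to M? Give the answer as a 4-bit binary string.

Append 4 zeros: 100010000000. Divide by 11001 (XOR where the leading bit is 1):
  pos 0: 10001 XOR 11001 = 01000
  pos 1: 10000 XOR 11001 = 01001
  pos 2: 10010 XOR 11001 = 01011
  pos 3: 10110 XOR 11001 = 01111
  pos 4: 11110 XOR 11001 = 00111
  pos 6: 11100 XOR 11001 = 00101
Remainder (last 4 bits) = 1010. This is the CRC / FCS.

1010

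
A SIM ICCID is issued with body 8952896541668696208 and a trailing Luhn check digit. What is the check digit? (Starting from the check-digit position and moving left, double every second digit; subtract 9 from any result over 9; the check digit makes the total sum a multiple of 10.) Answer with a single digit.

Partial digits right→left: 8 0 2 6 9 6 8 6 6 1 4 5 6 9 8 2 5 9 8
Double every second digit counting from the check-digit position (so the 1st, 3rd, 5th, ... of the partial from the right).
  doubled (with −9 where >9): 7 4 9 7 3 8 3 7 1 7 → sum 56
  kept as-is: 0 6 6 6 1 5 9 2 9 → sum 44
Total = 56 + 44 = 100.
Check digit = (10 − (100 mod 10)) mod 10 = 0.

0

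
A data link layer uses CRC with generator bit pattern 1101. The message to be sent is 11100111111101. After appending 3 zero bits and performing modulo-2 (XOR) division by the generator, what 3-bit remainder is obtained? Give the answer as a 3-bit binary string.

010

Append 3 zeros: 11100111111101000. Divide by 1101 (XOR where the leading bit is 1):
  pos 0: 1110 XOR 1101 = 0011
  pos 2: 1101 XOR 1101 = 0000
  pos 6: 1111 XOR 1101 = 0010
  pos 8: 1011 XOR 1101 = 0110
  pos 9: 1100 XOR 1101 = 0001
  pos 12: 1100 XOR 1101 = 0001
Remainder (last 3 bits) = 010. This is the CRC / FCS.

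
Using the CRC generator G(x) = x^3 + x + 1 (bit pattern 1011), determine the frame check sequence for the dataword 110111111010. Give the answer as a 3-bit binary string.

101

Append 3 zeros: 110111111010000. Divide by 1011 (XOR where the leading bit is 1):
  pos 0: 1101 XOR 1011 = 0110
  pos 1: 1101 XOR 1011 = 0110
  pos 2: 1101 XOR 1011 = 0110
  pos 3: 1101 XOR 1011 = 0110
  pos 4: 1101 XOR 1011 = 0110
  pos 5: 1101 XOR 1011 = 0110
  pos 6: 1100 XOR 1011 = 0111
  pos 7: 1111 XOR 1011 = 0100
  pos 8: 1000 XOR 1011 = 0011
  pos 10: 1100 XOR 1011 = 0111
  pos 11: 1110 XOR 1011 = 0101
Remainder (last 3 bits) = 101. This is the CRC / FCS.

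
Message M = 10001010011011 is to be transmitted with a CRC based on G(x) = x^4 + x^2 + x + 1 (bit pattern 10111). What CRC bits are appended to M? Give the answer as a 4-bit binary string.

Append 4 zeros: 100010100110110000. Divide by 10111 (XOR where the leading bit is 1):
  pos 0: 10001 XOR 10111 = 00110
  pos 2: 11001 XOR 10111 = 01110
  pos 3: 11100 XOR 10111 = 01011
  pos 4: 10110 XOR 10111 = 00001
  pos 8: 11101 XOR 10111 = 01010
  pos 9: 10101 XOR 10111 = 00010
  pos 12: 10000 XOR 10111 = 00111
Remainder (last 4 bits) = 1110. This is the CRC / FCS.

1110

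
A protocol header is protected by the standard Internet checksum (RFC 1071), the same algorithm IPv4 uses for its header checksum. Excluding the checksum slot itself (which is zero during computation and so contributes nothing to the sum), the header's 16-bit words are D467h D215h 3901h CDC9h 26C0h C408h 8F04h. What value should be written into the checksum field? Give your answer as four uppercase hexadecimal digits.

One's-complement addition (fold any carry out of bit 15 back into bit 0):
  0xD467 + 0xD215 = 0x1A67C → wrap carry → 0xA67D
  0xA67D + 0x3901 = 0x0DF7E
  0xDF7E + 0xCDC9 = 0x1AD47 → wrap carry → 0xAD48
  0xAD48 + 0x26C0 = 0x0D408
  0xD408 + 0xC408 = 0x19810 → wrap carry → 0x9811
  0x9811 + 0x8F04 = 0x12715 → wrap carry → 0x2716
One's-complement sum = 0x2716.
Checksum = ~0x2716 & 0xFFFF = 0xD8E9.

D8E9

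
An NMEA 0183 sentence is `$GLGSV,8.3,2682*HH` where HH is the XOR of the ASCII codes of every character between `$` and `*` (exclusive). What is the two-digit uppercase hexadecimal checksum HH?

XOR the ASCII codes of the payload characters:
  'G' = 0x47 → acc = 0x47
  'L' = 0x4C → acc = 0x0B
  'G' = 0x47 → acc = 0x4C
  'S' = 0x53 → acc = 0x1F
  'V' = 0x56 → acc = 0x49
  ',' = 0x2C → acc = 0x65
  '8' = 0x38 → acc = 0x5D
  '.' = 0x2E → acc = 0x73
  '3' = 0x33 → acc = 0x40
  ',' = 0x2C → acc = 0x6C
  '2' = 0x32 → acc = 0x5E
  '6' = 0x36 → acc = 0x68
  '8' = 0x38 → acc = 0x50
  '2' = 0x32 → acc = 0x62
Checksum = 0x62.

62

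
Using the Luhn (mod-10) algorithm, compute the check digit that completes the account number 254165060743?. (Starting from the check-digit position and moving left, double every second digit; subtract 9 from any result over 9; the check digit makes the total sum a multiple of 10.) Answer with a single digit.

6

Partial digits right→left: 3 4 7 0 6 0 5 6 1 4 5 2
Double every second digit counting from the check-digit position (so the 1st, 3rd, 5th, ... of the partial from the right).
  doubled (with −9 where >9): 6 5 3 1 2 1 → sum 18
  kept as-is: 4 0 0 6 4 2 → sum 16
Total = 18 + 16 = 34.
Check digit = (10 − (34 mod 10)) mod 10 = 6.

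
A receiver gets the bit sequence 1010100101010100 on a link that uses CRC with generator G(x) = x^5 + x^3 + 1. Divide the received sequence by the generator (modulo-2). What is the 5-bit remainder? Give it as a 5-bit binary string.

00000

Modulo-2 division of 1010100101010100 by 101001:
  pos 0: 101010 XOR 101001 = 000011
  pos 4: 110101 XOR 101001 = 011100
  pos 5: 111000 XOR 101001 = 010001
  pos 6: 100011 XOR 101001 = 001010
  pos 8: 101001 XOR 101001 = 000000
Remainder = 00000 (zero — the frame passes the CRC check).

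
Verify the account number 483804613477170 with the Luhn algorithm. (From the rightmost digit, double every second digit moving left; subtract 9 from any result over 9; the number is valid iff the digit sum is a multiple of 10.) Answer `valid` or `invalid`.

From the right, keep odd positions and double even positions (subtract 9 from any doubled value over 9):
  doubled (positions 2,4,...): 5 5 8 2 8 7 7 → sum 42
  kept (positions 1,3,...): 0 1 7 3 6 0 3 4 → sum 24
Total = 66.
66 mod 10 = 6, so the number is invalid.

invalid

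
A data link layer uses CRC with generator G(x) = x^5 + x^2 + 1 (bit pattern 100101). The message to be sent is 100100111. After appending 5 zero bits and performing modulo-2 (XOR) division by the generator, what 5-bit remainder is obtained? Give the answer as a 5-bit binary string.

Append 5 zeros: 10010011100000. Divide by 100101 (XOR where the leading bit is 1):
  pos 0: 100100 XOR 100101 = 000001
  pos 5: 111100 XOR 100101 = 011001
  pos 6: 110010 XOR 100101 = 010111
  pos 7: 101110 XOR 100101 = 001011
Remainder (last 5 bits) = 10110. This is the CRC / FCS.

10110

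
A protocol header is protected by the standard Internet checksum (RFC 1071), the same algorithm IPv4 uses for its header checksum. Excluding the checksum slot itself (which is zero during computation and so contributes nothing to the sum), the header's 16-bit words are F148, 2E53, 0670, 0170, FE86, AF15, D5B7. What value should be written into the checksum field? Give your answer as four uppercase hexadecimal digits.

One's-complement addition (fold any carry out of bit 15 back into bit 0):
  0xF148 + 0x2E53 = 0x11F9B → wrap carry → 0x1F9C
  0x1F9C + 0x0670 = 0x0260C
  0x260C + 0x0170 = 0x0277C
  0x277C + 0xFE86 = 0x12602 → wrap carry → 0x2603
  0x2603 + 0xAF15 = 0x0D518
  0xD518 + 0xD5B7 = 0x1AACF → wrap carry → 0xAAD0
One's-complement sum = 0xAAD0.
Checksum = ~0xAAD0 & 0xFFFF = 0x552F.

552F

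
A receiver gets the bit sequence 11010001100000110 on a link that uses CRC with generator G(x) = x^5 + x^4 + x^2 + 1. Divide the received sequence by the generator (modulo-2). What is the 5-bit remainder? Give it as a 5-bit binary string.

Modulo-2 division of 11010001100000110 by 110101:
  pos 0: 110100 XOR 110101 = 000001
  pos 5: 101100 XOR 110101 = 011001
  pos 6: 110010 XOR 110101 = 000111
  pos 9: 111001 XOR 110101 = 001100
  pos 11: 110010 XOR 110101 = 000111
Remainder = 00111 (nonzero — an error is detected).

00111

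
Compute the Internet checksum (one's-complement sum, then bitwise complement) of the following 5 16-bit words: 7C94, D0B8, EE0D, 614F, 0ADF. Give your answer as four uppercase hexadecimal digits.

5876

One's-complement addition (fold any carry out of bit 15 back into bit 0):
  0x7C94 + 0xD0B8 = 0x14D4C → wrap carry → 0x4D4D
  0x4D4D + 0xEE0D = 0x13B5A → wrap carry → 0x3B5B
  0x3B5B + 0x614F = 0x09CAA
  0x9CAA + 0x0ADF = 0x0A789
One's-complement sum = 0xA789.
Checksum = ~0xA789 & 0xFFFF = 0x5876.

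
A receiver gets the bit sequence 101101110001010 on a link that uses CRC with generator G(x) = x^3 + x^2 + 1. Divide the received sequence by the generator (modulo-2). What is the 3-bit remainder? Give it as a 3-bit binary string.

Modulo-2 division of 101101110001010 by 1101:
  pos 0: 1011 XOR 1101 = 0110
  pos 1: 1100 XOR 1101 = 0001
  pos 4: 1111 XOR 1101 = 0010
  pos 6: 1000 XOR 1101 = 0101
  pos 7: 1010 XOR 1101 = 0111
  pos 8: 1111 XOR 1101 = 0010
  pos 10: 1001 XOR 1101 = 0100
  pos 11: 1000 XOR 1101 = 0101
Remainder = 101 (nonzero — an error is detected).

101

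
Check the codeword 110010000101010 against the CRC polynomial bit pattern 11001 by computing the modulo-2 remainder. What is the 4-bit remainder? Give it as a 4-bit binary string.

Modulo-2 division of 110010000101010 by 11001:
  pos 0: 11001 XOR 11001 = 00000
  pos 9: 10101 XOR 11001 = 01100
  pos 10: 11000 XOR 11001 = 00001
Remainder = 0001 (nonzero — an error is detected).

0001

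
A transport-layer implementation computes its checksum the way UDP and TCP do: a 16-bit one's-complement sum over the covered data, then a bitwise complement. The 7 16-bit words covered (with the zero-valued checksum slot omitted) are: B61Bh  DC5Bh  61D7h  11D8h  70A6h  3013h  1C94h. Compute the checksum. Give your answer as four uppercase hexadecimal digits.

3C8B

One's-complement addition (fold any carry out of bit 15 back into bit 0):
  0xB61B + 0xDC5B = 0x19276 → wrap carry → 0x9277
  0x9277 + 0x61D7 = 0x0F44E
  0xF44E + 0x11D8 = 0x10626 → wrap carry → 0x0627
  0x0627 + 0x70A6 = 0x076CD
  0x76CD + 0x3013 = 0x0A6E0
  0xA6E0 + 0x1C94 = 0x0C374
One's-complement sum = 0xC374.
Checksum = ~0xC374 & 0xFFFF = 0x3C8B.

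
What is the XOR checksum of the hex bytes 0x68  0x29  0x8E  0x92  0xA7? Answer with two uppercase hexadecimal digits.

FA

XOR the bytes together:
  start with 0x68
  0x68 ⊕ 0x29 = 0x41
  0x41 ⊕ 0x8E = 0xCF
  0xCF ⊕ 0x92 = 0x5D
  0x5D ⊕ 0xA7 = 0xFA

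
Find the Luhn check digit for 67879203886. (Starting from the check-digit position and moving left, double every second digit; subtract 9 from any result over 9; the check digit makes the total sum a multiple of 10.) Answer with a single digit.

4

Partial digits right→left: 6 8 8 3 0 2 9 7 8 7 6
Double every second digit counting from the check-digit position (so the 1st, 3rd, 5th, ... of the partial from the right).
  doubled (with −9 where >9): 3 7 0 9 7 3 → sum 29
  kept as-is: 8 3 2 7 7 → sum 27
Total = 29 + 27 = 56.
Check digit = (10 − (56 mod 10)) mod 10 = 4.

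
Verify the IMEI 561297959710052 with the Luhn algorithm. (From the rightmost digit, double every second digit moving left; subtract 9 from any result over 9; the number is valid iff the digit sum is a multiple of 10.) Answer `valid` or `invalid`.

From the right, keep odd positions and double even positions (subtract 9 from any doubled value over 9):
  doubled (positions 2,4,...): 1 0 5 1 5 4 3 → sum 19
  kept (positions 1,3,...): 2 0 1 9 9 9 1 5 → sum 36
Total = 55.
55 mod 10 = 5, so the number is invalid.

invalid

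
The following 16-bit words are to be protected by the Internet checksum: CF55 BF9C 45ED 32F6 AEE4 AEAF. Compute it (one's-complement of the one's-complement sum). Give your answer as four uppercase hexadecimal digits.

One's-complement addition (fold any carry out of bit 15 back into bit 0):
  0xCF55 + 0xBF9C = 0x18EF1 → wrap carry → 0x8EF2
  0x8EF2 + 0x45ED = 0x0D4DF
  0xD4DF + 0x32F6 = 0x107D5 → wrap carry → 0x07D6
  0x07D6 + 0xAEE4 = 0x0B6BA
  0xB6BA + 0xAEAF = 0x16569 → wrap carry → 0x656A
One's-complement sum = 0x656A.
Checksum = ~0x656A & 0xFFFF = 0x9A95.

9A95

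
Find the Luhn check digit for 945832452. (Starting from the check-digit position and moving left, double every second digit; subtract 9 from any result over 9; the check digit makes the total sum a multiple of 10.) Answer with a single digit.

Partial digits right→left: 2 5 4 2 3 8 5 4 9
Double every second digit counting from the check-digit position (so the 1st, 3rd, 5th, ... of the partial from the right).
  doubled (with −9 where >9): 4 8 6 1 9 → sum 28
  kept as-is: 5 2 8 4 → sum 19
Total = 28 + 19 = 47.
Check digit = (10 − (47 mod 10)) mod 10 = 3.

3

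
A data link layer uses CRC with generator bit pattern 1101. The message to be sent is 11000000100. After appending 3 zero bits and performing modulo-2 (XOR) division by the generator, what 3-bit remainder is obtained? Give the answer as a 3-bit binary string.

Append 3 zeros: 11000000100000. Divide by 1101 (XOR where the leading bit is 1):
  pos 0: 1100 XOR 1101 = 0001
  pos 3: 1000 XOR 1101 = 0101
  pos 4: 1010 XOR 1101 = 0111
  pos 5: 1111 XOR 1101 = 0010
  pos 7: 1000 XOR 1101 = 0101
  pos 8: 1010 XOR 1101 = 0111
  pos 9: 1110 XOR 1101 = 0011
Remainder (last 3 bits) = 110. This is the CRC / FCS.

110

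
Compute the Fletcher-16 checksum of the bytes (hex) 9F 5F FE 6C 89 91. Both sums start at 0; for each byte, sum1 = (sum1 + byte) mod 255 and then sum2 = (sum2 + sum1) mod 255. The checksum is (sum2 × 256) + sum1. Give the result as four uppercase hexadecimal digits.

8085

Running sums (mod 255):
  after byte 0 (9F): sum1=159, sum2=159
  after byte 1 (5F): sum1=254, sum2=158
  after byte 2 (FE): sum1=253, sum2=156
  after byte 3 (6C): sum1=106, sum2=7
  after byte 4 (89): sum1=243, sum2=250
  after byte 5 (91): sum1=133, sum2=128
Checksum = sum2·256 + sum1 = 128·256 + 133 = 32901 = 0x8085.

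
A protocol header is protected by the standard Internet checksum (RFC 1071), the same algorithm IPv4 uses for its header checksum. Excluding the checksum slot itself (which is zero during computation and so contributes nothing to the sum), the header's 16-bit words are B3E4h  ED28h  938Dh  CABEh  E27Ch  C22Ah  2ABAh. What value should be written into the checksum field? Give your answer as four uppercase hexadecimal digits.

One's-complement addition (fold any carry out of bit 15 back into bit 0):
  0xB3E4 + 0xED28 = 0x1A10C → wrap carry → 0xA10D
  0xA10D + 0x938D = 0x1349A → wrap carry → 0x349B
  0x349B + 0xCABE = 0x0FF59
  0xFF59 + 0xE27C = 0x1E1D5 → wrap carry → 0xE1D6
  0xE1D6 + 0xC22A = 0x1A400 → wrap carry → 0xA401
  0xA401 + 0x2ABA = 0x0CEBB
One's-complement sum = 0xCEBB.
Checksum = ~0xCEBB & 0xFFFF = 0x3144.

3144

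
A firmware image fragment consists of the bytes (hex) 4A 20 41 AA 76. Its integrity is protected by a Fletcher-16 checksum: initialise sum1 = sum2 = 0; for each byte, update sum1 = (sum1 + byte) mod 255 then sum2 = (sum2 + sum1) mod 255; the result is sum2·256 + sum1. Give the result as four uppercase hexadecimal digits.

83CC

Running sums (mod 255):
  after byte 0 (4A): sum1=74, sum2=74
  after byte 1 (20): sum1=106, sum2=180
  after byte 2 (41): sum1=171, sum2=96
  after byte 3 (AA): sum1=86, sum2=182
  after byte 4 (76): sum1=204, sum2=131
Checksum = sum2·256 + sum1 = 131·256 + 204 = 33740 = 0x83CC.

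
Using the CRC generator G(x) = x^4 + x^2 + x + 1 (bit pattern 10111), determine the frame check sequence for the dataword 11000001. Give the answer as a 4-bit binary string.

Append 4 zeros: 110000010000. Divide by 10111 (XOR where the leading bit is 1):
  pos 0: 11000 XOR 10111 = 01111
  pos 1: 11110 XOR 10111 = 01001
  pos 2: 10010 XOR 10111 = 00101
  pos 4: 10110 XOR 10111 = 00001
Remainder (last 4 bits) = 1000. This is the CRC / FCS.

1000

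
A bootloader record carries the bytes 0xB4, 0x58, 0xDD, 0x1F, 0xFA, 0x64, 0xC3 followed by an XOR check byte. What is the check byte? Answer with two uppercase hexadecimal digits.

XOR the bytes together:
  start with 0xB4
  0xB4 ⊕ 0x58 = 0xEC
  0xEC ⊕ 0xDD = 0x31
  0x31 ⊕ 0x1F = 0x2E
  0x2E ⊕ 0xFA = 0xD4
  0xD4 ⊕ 0x64 = 0xB0
  0xB0 ⊕ 0xC3 = 0x73

73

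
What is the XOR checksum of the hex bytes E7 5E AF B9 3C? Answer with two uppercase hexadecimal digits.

XOR the bytes together:
  start with 0xE7
  0xE7 ⊕ 0x5E = 0xB9
  0xB9 ⊕ 0xAF = 0x16
  0x16 ⊕ 0xB9 = 0xAF
  0xAF ⊕ 0x3C = 0x93

93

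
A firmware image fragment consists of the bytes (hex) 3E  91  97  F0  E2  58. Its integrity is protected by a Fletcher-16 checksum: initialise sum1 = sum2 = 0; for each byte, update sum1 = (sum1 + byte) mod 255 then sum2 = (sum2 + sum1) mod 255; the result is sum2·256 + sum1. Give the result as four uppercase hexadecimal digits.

9C93

Running sums (mod 255):
  after byte 0 (3E): sum1=62, sum2=62
  after byte 1 (91): sum1=207, sum2=14
  after byte 2 (97): sum1=103, sum2=117
  after byte 3 (F0): sum1=88, sum2=205
  after byte 4 (E2): sum1=59, sum2=9
  after byte 5 (58): sum1=147, sum2=156
Checksum = sum2·256 + sum1 = 156·256 + 147 = 40083 = 0x9C93.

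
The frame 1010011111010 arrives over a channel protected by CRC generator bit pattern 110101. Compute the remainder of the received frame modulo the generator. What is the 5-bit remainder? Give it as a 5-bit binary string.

00000

Modulo-2 division of 1010011111010 by 110101:
  pos 0: 101001 XOR 110101 = 011100
  pos 1: 111001 XOR 110101 = 001100
  pos 3: 110011 XOR 110101 = 000110
  pos 6: 110101 XOR 110101 = 000000
Remainder = 00000 (zero — the frame passes the CRC check).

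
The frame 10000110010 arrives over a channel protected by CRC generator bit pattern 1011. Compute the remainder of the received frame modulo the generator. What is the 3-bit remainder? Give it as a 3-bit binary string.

000

Modulo-2 division of 10000110010 by 1011:
  pos 0: 1000 XOR 1011 = 0011
  pos 2: 1101 XOR 1011 = 0110
  pos 3: 1101 XOR 1011 = 0110
  pos 4: 1100 XOR 1011 = 0111
  pos 5: 1110 XOR 1011 = 0101
  pos 6: 1011 XOR 1011 = 0000
Remainder = 000 (zero — the frame passes the CRC check).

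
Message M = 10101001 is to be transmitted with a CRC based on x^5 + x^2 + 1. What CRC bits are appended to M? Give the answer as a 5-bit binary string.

Append 5 zeros: 1010100100000. Divide by 100101 (XOR where the leading bit is 1):
  pos 0: 101010 XOR 100101 = 001111
  pos 2: 111101 XOR 100101 = 011000
  pos 3: 110000 XOR 100101 = 010101
  pos 4: 101010 XOR 100101 = 001111
  pos 6: 111100 XOR 100101 = 011001
  pos 7: 110010 XOR 100101 = 010111
Remainder (last 5 bits) = 10111. This is the CRC / FCS.

10111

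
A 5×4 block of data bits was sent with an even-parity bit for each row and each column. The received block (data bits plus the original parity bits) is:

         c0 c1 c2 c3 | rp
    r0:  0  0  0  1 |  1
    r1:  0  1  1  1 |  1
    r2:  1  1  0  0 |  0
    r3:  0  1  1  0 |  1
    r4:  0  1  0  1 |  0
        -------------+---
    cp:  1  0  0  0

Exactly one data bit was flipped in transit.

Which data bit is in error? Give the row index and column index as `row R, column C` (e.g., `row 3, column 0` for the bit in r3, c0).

Recompute each row's even parity and compare to rp:
  r0: data parity 1, sent rp 1 → ok
  r1: data parity 1, sent rp 1 → ok
  r2: data parity 0, sent rp 0 → ok
  r3: data parity 0, sent rp 1 → mismatch
  r4: data parity 0, sent rp 0 → ok
Recompute each column's even parity and compare to cp:
  c0: data parity 1, sent cp 1 → ok
  c1: data parity 0, sent cp 0 → ok
  c2: data parity 0, sent cp 0 → ok
  c3: data parity 1, sent cp 0 → mismatch
Exactly one row (r3) and one column (c3) fail → the flipped bit is at their intersection.

row 3, column 3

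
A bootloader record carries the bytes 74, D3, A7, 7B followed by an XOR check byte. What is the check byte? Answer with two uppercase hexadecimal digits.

XOR the bytes together:
  start with 0x74
  0x74 ⊕ 0xD3 = 0xA7
  0xA7 ⊕ 0xA7 = 0x00
  0x00 ⊕ 0x7B = 0x7B

7B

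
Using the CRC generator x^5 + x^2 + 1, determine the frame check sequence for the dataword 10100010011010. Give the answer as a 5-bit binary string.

01011

Append 5 zeros: 1010001001101000000. Divide by 100101 (XOR where the leading bit is 1):
  pos 0: 101000 XOR 100101 = 001101
  pos 2: 110110 XOR 100101 = 010011
  pos 3: 100110 XOR 100101 = 000011
  pos 7: 111101 XOR 100101 = 011000
  pos 8: 110000 XOR 100101 = 010101
  pos 9: 101010 XOR 100101 = 001111
  pos 11: 111100 XOR 100101 = 011001
  pos 12: 110010 XOR 100101 = 010111
  pos 13: 101110 XOR 100101 = 001011
Remainder (last 5 bits) = 01011. This is the CRC / FCS.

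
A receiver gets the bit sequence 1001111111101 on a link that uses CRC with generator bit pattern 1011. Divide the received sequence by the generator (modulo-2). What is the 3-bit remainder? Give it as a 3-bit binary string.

010

Modulo-2 division of 1001111111101 by 1011:
  pos 0: 1001 XOR 1011 = 0010
  pos 2: 1011 XOR 1011 = 0000
  pos 6: 1111 XOR 1011 = 0100
  pos 7: 1001 XOR 1011 = 0010
  pos 9: 1001 XOR 1011 = 0010
Remainder = 010 (nonzero — an error is detected).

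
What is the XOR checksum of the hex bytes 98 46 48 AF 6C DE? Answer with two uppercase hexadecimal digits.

8B

XOR the bytes together:
  start with 0x98
  0x98 ⊕ 0x46 = 0xDE
  0xDE ⊕ 0x48 = 0x96
  0x96 ⊕ 0xAF = 0x39
  0x39 ⊕ 0x6C = 0x55
  0x55 ⊕ 0xDE = 0x8B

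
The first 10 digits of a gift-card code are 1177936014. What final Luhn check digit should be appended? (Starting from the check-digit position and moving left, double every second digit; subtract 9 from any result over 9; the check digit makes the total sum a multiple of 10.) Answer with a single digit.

5

Partial digits right→left: 4 1 0 6 3 9 7 7 1 1
Double every second digit counting from the check-digit position (so the 1st, 3rd, 5th, ... of the partial from the right).
  doubled (with −9 where >9): 8 0 6 5 2 → sum 21
  kept as-is: 1 6 9 7 1 → sum 24
Total = 21 + 24 = 45.
Check digit = (10 − (45 mod 10)) mod 10 = 5.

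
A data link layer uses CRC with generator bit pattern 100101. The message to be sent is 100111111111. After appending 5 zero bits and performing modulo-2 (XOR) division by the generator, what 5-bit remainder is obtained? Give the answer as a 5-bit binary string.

Append 5 zeros: 10011111111100000. Divide by 100101 (XOR where the leading bit is 1):
  pos 0: 100111 XOR 100101 = 000010
  pos 4: 101111 XOR 100101 = 001010
  pos 6: 101011 XOR 100101 = 001110
  pos 8: 111000 XOR 100101 = 011101
  pos 9: 111010 XOR 100101 = 011111
  pos 10: 111110 XOR 100101 = 011011
  pos 11: 110110 XOR 100101 = 010011
Remainder (last 5 bits) = 10011. This is the CRC / FCS.

10011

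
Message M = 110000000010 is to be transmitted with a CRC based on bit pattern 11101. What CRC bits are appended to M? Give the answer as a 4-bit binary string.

0100

Append 4 zeros: 1100000000100000. Divide by 11101 (XOR where the leading bit is 1):
  pos 0: 11000 XOR 11101 = 00101
  pos 2: 10100 XOR 11101 = 01001
  pos 3: 10010 XOR 11101 = 01111
  pos 4: 11110 XOR 11101 = 00011
  pos 7: 11010 XOR 11101 = 00111
  pos 9: 11100 XOR 11101 = 00001
Remainder (last 4 bits) = 0100. This is the CRC / FCS.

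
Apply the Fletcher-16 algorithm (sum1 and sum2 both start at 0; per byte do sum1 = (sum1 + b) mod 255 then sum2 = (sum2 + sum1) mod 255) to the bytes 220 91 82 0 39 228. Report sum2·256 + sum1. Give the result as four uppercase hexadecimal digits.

7296

Running sums (mod 255):
  after byte 0 (220): sum1=220, sum2=220
  after byte 1 (91): sum1=56, sum2=21
  after byte 2 (82): sum1=138, sum2=159
  after byte 3 (0): sum1=138, sum2=42
  after byte 4 (39): sum1=177, sum2=219
  after byte 5 (228): sum1=150, sum2=114
Checksum = sum2·256 + sum1 = 114·256 + 150 = 29334 = 0x7296.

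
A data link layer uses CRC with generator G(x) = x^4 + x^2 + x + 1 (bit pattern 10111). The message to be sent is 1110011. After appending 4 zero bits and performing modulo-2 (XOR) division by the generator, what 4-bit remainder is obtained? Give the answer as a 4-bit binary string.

0111

Append 4 zeros: 11100110000. Divide by 10111 (XOR where the leading bit is 1):
  pos 0: 11100 XOR 10111 = 01011
  pos 1: 10111 XOR 10111 = 00000
  pos 6: 10000 XOR 10111 = 00111
Remainder (last 4 bits) = 0111. This is the CRC / FCS.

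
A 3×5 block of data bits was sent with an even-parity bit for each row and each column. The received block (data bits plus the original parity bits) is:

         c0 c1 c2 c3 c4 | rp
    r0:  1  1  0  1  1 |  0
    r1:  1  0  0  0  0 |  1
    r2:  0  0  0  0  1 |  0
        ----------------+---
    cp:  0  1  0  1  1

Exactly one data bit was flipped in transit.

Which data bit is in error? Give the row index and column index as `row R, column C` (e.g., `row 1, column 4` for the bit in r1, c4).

Recompute each row's even parity and compare to rp:
  r0: data parity 0, sent rp 0 → ok
  r1: data parity 1, sent rp 1 → ok
  r2: data parity 1, sent rp 0 → mismatch
Recompute each column's even parity and compare to cp:
  c0: data parity 0, sent cp 0 → ok
  c1: data parity 1, sent cp 1 → ok
  c2: data parity 0, sent cp 0 → ok
  c3: data parity 1, sent cp 1 → ok
  c4: data parity 0, sent cp 1 → mismatch
Exactly one row (r2) and one column (c4) fail → the flipped bit is at their intersection.

row 2, column 4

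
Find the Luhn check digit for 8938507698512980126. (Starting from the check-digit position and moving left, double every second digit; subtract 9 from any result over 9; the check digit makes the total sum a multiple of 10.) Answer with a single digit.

2

Partial digits right→left: 6 2 1 0 8 9 2 1 5 8 9 6 7 0 5 8 3 9 8
Double every second digit counting from the check-digit position (so the 1st, 3rd, 5th, ... of the partial from the right).
  doubled (with −9 where >9): 3 2 7 4 1 9 5 1 6 7 → sum 45
  kept as-is: 2 0 9 1 8 6 0 8 9 → sum 43
Total = 45 + 43 = 88.
Check digit = (10 − (88 mod 10)) mod 10 = 2.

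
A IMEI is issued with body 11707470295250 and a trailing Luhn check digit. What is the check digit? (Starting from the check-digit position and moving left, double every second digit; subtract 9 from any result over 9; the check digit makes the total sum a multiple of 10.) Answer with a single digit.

Partial digits right→left: 0 5 2 5 9 2 0 7 4 7 0 7 1 1
Double every second digit counting from the check-digit position (so the 1st, 3rd, 5th, ... of the partial from the right).
  doubled (with −9 where >9): 0 4 9 0 8 0 2 → sum 23
  kept as-is: 5 5 2 7 7 7 1 → sum 34
Total = 23 + 34 = 57.
Check digit = (10 − (57 mod 10)) mod 10 = 3.

3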